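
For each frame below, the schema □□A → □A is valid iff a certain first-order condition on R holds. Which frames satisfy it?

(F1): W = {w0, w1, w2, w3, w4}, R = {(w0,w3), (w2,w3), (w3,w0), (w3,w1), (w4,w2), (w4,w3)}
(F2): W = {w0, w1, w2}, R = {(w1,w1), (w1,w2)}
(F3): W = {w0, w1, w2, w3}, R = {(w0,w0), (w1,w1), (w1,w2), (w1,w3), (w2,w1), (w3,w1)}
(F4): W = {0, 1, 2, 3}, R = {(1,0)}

(F2), (F3)

This is the axiom for density; its first-order frame correspondent is ∀x ∀y (Rxy → ∃z (Rxz ∧ Rzy)).
(F1): fails — Rw3w1 but no z with Rw3z and Rzw1.
(F2): condition met.
(F3): condition met.
(F4): fails — R10 but no z with R1z and Rz0.
Valid on: (F2), (F3).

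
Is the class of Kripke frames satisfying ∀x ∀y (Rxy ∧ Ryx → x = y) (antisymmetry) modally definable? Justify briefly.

Any modally definable frame class is closed under surjective bounded morphisms.
The 8-cycle (worlds s,t,u,v,w,x,y,z with s→t→u→v→w→x→y→z→s) is antisymmetric. Sending even-indexed worlds to a and odd-indexed worlds to b is a surjective bounded morphism onto the two-world frame with a↔b, which is not antisymmetric.
So the class is not modally definable.

Not modally definable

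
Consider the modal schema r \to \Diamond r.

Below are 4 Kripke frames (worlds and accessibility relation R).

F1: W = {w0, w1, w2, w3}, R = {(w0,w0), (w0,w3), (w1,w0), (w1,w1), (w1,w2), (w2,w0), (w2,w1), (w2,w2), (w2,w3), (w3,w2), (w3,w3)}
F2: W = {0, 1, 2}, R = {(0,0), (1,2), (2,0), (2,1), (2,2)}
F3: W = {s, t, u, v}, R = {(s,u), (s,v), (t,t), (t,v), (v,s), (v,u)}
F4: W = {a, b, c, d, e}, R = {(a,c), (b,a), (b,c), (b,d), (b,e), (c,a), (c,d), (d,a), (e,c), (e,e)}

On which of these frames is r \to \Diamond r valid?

This is the axiom for reflexivity; its first-order frame correspondent is \forall x Rxx.
F1: condition met.
F2: fails — world 1 does not see itself.
F3: fails — world s does not see itself.
F4: fails — world a does not see itself.
Valid on: F1.

F1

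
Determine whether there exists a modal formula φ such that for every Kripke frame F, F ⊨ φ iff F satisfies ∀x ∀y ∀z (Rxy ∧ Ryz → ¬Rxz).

If a class were modally definable it would be closed under surjective bounded morphisms (Goldblatt–Thomason).
The 3-cycle (worlds 0,1,2 with 0→1→2→0) is intransitive. Mapping every world to a single reflexive point • is a surjective bounded morphism; the reflexive point is not intransitive (R••∧R•• but R••).
Hence intransitivity is not modally definable.

Not definable by any modal formula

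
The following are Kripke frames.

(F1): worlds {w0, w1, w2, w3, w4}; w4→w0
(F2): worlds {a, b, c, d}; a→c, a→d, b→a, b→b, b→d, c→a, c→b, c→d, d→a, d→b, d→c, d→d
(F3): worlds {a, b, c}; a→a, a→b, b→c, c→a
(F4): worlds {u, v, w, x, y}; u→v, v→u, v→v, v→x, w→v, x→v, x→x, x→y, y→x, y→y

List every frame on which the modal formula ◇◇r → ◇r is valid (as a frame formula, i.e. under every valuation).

The schema corresponds to a generalized confluence (Geach) condition: ∀x ∀y (xR²y → ∃w (y = w ∧ xRw)).
(F1): holds.
(F2): fails — aR²a but no w with a=w and aRw.
(F3): fails — aR²c but no w with c=w and aRw.
(F4): fails — uR²u but no t with u=t and uRt.
Valid on: (F1).

(F1)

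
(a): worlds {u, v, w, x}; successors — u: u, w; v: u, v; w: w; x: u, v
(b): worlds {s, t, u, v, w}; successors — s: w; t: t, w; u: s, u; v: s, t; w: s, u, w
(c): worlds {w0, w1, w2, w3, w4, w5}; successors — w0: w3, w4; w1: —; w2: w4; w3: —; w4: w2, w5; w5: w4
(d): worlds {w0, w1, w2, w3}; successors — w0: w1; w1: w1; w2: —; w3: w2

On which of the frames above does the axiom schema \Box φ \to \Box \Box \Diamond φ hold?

(c), (d)

The schema corresponds to a generalized confluence (Geach) condition: \forall x \forall z (x R^2 z \to \exists w (xRw \wedge zRw)).
(a): fails — vR²w but no t with vRt and wRt.
(b): fails — sR²u but no w* with sRw* and uRw*.
(c): holds.
(d): holds.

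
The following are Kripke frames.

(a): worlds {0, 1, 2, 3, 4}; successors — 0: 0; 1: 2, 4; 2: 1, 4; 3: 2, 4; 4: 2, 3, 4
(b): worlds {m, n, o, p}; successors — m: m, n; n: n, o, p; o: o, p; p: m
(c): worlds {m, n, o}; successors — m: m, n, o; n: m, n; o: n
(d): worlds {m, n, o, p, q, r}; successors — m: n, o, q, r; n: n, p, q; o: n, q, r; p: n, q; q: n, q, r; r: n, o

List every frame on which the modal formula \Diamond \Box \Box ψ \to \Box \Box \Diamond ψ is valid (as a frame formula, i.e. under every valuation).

(a), (c), (d)

The schema corresponds to a generalized confluence (Geach) condition: \forall x \forall y \forall z ((xRy \wedge x R^2 z) \to \exists w (y R^2 w \wedge zRw)).
(a): condition met.
(b): fails — nRp, nR²o but no w with pR²w and oRw.
(c): condition met.
(d): condition met.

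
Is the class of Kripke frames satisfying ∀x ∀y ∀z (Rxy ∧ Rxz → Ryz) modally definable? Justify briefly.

Yes, by ◇r → □◇r

Yes: it is the Euclidean property, defined by the 5 schema ◇r → □◇r.
Suppose ◇r→□◇r is valid. Take Rxy, Rxz and set V(r)={y}. Then ◇r at x, so □◇r at x, so ◇r at z, so some w with Rzw has r; w=y, i.e. Rzy. By symmetry of the argument, Ryz.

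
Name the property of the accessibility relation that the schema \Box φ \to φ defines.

This schema is the T axiom.
It corresponds to reflexivity: \forall x Rxx.

Reflexivity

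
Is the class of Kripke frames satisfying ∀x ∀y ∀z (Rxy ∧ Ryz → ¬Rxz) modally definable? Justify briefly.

No

Any modally definable frame class is closed under surjective bounded morphisms.
The 3-cycle (worlds a,b,c with a→b→c→a) is intransitive. Mapping every world to a single reflexive point • is a surjective bounded morphism; the reflexive point is not intransitive (R••∧R•• but R••).
So the class is not modally definable.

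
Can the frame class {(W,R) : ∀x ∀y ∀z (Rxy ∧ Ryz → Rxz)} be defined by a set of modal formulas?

This is a Sahlqvist condition; the 4 axiom □r → □□r defines it.

Yes, by □r → □□r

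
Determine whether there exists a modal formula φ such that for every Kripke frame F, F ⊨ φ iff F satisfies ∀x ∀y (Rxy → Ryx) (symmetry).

The condition is symmetry. A defining modal formula is p → □◇p.
Suppose p→□◇p is valid. Take Rxy and set V(p)={x}. Then p at x, so □◇p at x, so ◇p at y, so some z with Ryz has p; z=x, i.e. Ryx.

Definable; p → □◇p defines it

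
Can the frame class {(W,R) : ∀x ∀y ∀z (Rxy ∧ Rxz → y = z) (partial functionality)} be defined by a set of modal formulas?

Yes, by ◇p → □p

The condition is partial functionality. A defining modal formula is ◇p → □p.
Suppose ◇p→□p is valid. Take Rxy, Rxz and set V(p)={y}. Then ◇p at x, so □p at x, so p at z, i.e. z=y.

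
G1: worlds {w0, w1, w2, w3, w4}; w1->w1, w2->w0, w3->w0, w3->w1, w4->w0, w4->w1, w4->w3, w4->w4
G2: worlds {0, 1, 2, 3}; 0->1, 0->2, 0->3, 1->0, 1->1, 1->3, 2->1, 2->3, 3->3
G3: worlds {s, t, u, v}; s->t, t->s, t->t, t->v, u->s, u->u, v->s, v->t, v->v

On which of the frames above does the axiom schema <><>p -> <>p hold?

G1

The schema corresponds to transitivity: forall x forall y forall z (Rxy & Ryz -> Rxz).
G1: ✓.
G2: fails — R10 and R02 but not R12.
G3: fails — Rus and Rst but not Rut.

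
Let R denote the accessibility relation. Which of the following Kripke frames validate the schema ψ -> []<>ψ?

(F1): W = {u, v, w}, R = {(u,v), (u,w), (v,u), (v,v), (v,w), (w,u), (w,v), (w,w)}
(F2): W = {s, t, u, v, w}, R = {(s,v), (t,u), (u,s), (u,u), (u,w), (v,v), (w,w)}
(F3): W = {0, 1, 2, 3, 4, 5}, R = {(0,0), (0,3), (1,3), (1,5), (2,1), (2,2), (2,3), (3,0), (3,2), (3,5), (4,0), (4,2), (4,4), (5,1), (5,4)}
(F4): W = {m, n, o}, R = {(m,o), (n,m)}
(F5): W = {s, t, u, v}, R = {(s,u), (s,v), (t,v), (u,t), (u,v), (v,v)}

(F1)

Frame correspondent (Sahlqvist): forall x forall y (Rxy -> Ryx) — i.e. symmetry.
(F1): ✓.
(F2): fails — Ruw but not Rwu.
(F3): fails — R40 but not R04.
(F4): fails — Rnm but not Rmn.
(F5): fails — Ruv but not Rvu.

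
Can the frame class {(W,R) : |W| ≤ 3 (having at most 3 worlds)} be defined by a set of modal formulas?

No

If a class were modally definable it would be closed under disjoint unions (Goldblatt–Thomason).
Any modal formula valid on each of 4 disjoint one-world frames is valid on their disjoint union (validity is preserved under disjoint unions). Each one-world frame has |W|=1≤3, but the union has |W|=4.
So the class is not modally definable.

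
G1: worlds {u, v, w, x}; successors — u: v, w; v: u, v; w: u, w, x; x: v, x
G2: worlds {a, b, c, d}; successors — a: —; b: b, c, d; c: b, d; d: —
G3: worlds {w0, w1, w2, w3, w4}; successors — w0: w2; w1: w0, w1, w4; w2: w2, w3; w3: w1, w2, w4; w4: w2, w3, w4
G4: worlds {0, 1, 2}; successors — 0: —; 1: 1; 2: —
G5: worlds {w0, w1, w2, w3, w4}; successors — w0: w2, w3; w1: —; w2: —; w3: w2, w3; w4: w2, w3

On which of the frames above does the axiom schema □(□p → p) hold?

G4

Frame correspondent (Sahlqvist): ∀x ∀y (Rxy → Ryy) — i.e. shift-reflexivity.
G1: fails — Rwu but not Ruu.
G2: fails — Rbc but not Rcc.
G3: fails — Rw1w0 but not Rw0w0.
G4: satisfies the condition.
G5: fails — Rw3w2 but not Rw2w2.
Valid on: G4.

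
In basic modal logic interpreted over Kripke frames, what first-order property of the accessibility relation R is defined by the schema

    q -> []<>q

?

Suppose q→□◇q is valid. Take Rxy and set V(q)={x}. Then q at x, so □◇q at x, so ◇q at y, so some z with Ryz has q; z=x, i.e. Ryx.

symmetry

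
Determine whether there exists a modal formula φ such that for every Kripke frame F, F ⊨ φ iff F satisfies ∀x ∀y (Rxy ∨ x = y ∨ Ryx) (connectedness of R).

If a class were modally definable it would be closed under disjoint unions (Goldblatt–Thomason).
Take 4 disjoint single-world reflexive frames: each is trivially connected, but their disjoint union has 4 worlds with no edge between distinct components, so it is not connected.
So the class is not modally definable.

Not modally definable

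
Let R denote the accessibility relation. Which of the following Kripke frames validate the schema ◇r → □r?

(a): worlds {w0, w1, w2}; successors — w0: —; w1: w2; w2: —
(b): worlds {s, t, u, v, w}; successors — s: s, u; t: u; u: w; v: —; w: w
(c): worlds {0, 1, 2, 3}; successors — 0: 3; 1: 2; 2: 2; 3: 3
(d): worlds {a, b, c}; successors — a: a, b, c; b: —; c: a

This is the axiom for partial functionality; its first-order frame correspondent is ∀x ∀y ∀z (Rxy ∧ Rxz → y = z).
(a): ✓.
(b): fails — s sees both s and u.
(c): ✓.
(d): fails — a sees both a and b.
Valid on: (a), (c).

(a), (c)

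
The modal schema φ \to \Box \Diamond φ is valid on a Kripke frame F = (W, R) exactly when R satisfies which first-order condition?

This schema is the B axiom.
Its frame correspondent is symmetry — \forall x \forall y (Rxy \to Ryx).

symmetry: \forall x \forall y (Rxy \to Ryx)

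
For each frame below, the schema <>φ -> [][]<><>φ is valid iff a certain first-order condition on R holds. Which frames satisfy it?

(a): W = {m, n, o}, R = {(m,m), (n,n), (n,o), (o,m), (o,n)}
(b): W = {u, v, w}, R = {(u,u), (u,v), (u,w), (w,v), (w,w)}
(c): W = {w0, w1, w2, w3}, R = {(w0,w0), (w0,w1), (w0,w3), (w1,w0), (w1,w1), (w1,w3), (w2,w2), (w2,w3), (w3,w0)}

Frame correspondent (Sahlqvist): forall x forall y forall z ((xRy & x R^2 z) -> exists w (y = w & z R^2 w)) — i.e. a generalized confluence (Geach) condition.
(a): fails — nRn, nR²m but no w with n=w and mR²w.
(b): fails — uRu, uR²v but no t with u=t and vR²t.
(c): fails — w2Rw2, w2R²w0 but no w with w2=w and w0R²w.
Valid on no frame.

none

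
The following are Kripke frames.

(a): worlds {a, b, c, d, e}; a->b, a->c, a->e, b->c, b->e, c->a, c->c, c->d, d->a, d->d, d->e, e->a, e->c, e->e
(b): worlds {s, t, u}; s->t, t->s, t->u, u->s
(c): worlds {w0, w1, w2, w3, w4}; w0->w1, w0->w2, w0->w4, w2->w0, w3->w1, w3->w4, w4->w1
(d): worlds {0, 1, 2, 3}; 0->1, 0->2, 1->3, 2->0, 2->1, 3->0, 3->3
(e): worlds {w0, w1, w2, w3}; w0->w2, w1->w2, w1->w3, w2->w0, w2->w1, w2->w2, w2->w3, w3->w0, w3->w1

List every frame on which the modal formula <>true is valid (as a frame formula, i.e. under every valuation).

The schema corresponds to seriality: forall x exists y Rxy.
(a): ✓.
(b): ✓.
(c): fails — world w1 has no successor.
(d): ✓.
(e): ✓.

(a), (b), (d), (e)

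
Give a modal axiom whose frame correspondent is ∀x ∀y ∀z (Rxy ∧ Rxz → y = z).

The condition is partial functionality. The CD schema ◇r → □r defines it.
Suppose ◇r→□r is valid. Take Rxy, Rxz and set V(r)={y}. Then ◇r at x, so □r at x, so r at z, i.e. z=y.

◇r → □r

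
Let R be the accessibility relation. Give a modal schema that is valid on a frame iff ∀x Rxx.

This is reflexivity; the standard corresponding axiom is T: □p → p.
Suppose □p→p is valid. At any x set V(p)={w : Rxw}. Then □p holds at x, so p holds at x, i.e. Rxx.

□p → p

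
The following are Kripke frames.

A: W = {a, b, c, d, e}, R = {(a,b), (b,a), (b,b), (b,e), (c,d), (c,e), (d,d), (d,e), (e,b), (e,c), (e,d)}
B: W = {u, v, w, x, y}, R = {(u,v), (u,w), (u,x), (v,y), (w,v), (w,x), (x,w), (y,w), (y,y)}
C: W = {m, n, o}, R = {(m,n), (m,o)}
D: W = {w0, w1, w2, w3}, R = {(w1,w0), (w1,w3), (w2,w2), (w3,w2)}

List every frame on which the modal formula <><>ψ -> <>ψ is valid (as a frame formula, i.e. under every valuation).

This is the axiom for transitivity; its first-order frame correspondent is forall x forall y forall z (Rxy & Ryz -> Rxz).
A: fails — Reb and Rba but not Rea.
B: fails — Ruv and Rvy but not Ruy.
C: satisfies the condition.
D: fails — Rw1w3 and Rw3w2 but not Rw1w2.

C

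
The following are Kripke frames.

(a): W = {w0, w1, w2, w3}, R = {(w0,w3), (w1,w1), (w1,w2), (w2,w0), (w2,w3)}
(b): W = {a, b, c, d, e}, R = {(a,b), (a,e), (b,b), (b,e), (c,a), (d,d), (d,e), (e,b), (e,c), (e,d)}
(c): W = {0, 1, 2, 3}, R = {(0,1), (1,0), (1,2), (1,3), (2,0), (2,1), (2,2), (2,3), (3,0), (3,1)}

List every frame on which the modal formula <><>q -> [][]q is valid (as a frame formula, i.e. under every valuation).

Frame correspondent (Sahlqvist): forall x forall y forall z ((x R^2 y & x R^2 z) -> exists w (y = w & z = w)) — i.e. a generalized confluence (Geach) condition.
(a): fails — w1R²w0, w1R²w1 but w0 ≠ w1.
(b): fails — aR²b, aR²c but b ≠ c.
(c): fails — 0R²0, 0R²2 but 0 ≠ 2.
Valid on no frame.

none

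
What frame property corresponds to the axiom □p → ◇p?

This is the D axiom.
It corresponds to seriality: ∀x ∃y Rxy.

seriality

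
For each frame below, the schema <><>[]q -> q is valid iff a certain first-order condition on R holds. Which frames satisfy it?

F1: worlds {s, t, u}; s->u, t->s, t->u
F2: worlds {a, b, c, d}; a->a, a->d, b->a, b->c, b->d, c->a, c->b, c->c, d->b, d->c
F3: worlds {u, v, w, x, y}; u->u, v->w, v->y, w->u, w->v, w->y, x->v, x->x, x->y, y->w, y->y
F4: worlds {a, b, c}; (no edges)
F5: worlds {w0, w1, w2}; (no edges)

F4, F5

This is the axiom for a generalized confluence (Geach) condition; its first-order frame correspondent is forall x forall y (x R^2 y -> exists w (yRw & x = w)).
F1: fails — tR²u but no w with uRw and t=w.
F2: fails — aR²d but no w with dRw and a=w.
F3: fails — vR²u but no t with uRt and v=t.
F4: condition met.
F5: condition met.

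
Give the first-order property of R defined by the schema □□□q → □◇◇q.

This is a Sahlqvist (Geach-type) schema ◇^0□^3q → □^1◇^2q.
Minimal-valuation argument: fix x; take any y with xR^0y and any z with xR^1z. Set V(q) to the set of worlds R-reachable from y in exactly 3 steps. Then □^3q holds at y, so the antecedent holds at x; validity forces ◇^2q at z, giving a w with zR^2w and yR^3w.
First-order correspondent: ∀x ∀z (xRz → ∃w (xR³w ∧ zR²w)).

∀x ∀z (xRz → ∃w (xR³w ∧ zR²w))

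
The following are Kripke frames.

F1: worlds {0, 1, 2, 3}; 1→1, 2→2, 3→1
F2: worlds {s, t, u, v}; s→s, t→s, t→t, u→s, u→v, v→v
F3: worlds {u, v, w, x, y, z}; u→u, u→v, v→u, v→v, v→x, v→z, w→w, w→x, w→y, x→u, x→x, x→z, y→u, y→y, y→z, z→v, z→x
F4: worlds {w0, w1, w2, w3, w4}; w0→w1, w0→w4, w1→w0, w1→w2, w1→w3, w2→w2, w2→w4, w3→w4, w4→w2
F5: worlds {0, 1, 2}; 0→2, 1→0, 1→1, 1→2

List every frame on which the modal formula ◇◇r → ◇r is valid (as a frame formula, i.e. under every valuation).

F1, F2, F5

This is the axiom for transitivity; its first-order frame correspondent is ∀x ∀y ∀z (Rxy ∧ Ryz → Rxz).
F1: holds.
F2: holds.
F3: fails — Ruv and Rvz but not Ruz.
F4: fails — Rw1w2 and Rw2w4 but not Rw1w4.
F5: holds.
Valid on: F1, F2, F5.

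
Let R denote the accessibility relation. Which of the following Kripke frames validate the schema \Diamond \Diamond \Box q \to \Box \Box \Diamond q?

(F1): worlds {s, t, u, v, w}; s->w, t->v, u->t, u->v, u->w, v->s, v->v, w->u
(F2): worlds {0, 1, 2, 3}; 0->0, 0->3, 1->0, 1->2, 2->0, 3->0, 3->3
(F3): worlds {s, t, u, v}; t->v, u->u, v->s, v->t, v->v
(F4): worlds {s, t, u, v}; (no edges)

Frame correspondent (Sahlqvist): \forall x \forall y \forall z ((x R^2 y \wedge x R^2 z) \to \exists w (yRw \wedge zRw)) — i.e. a generalized confluence (Geach) condition.
(F1): fails — tR²s, tR²v but no w* with sRw* and vRw*.
(F2): holds.
(F3): fails — tR²s, tR²s but no w with sRw and sRw.
(F4): holds.

(F2), (F4)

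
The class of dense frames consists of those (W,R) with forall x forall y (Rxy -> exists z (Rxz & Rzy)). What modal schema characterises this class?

□□s → □s

A defining formula is □□s → □s (the C4 axiom).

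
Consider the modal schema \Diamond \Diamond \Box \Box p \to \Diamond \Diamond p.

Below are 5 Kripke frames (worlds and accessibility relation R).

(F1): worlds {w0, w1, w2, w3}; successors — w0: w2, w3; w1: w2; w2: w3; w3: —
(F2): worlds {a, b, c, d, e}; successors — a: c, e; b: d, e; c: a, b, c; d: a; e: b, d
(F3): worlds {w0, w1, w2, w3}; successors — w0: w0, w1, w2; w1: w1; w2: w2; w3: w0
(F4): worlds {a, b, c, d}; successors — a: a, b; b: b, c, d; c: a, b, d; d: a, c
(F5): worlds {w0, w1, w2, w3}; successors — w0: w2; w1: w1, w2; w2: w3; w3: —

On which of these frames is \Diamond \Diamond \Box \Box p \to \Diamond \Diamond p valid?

(F3), (F4)

This is the axiom for a generalized confluence (Geach) condition; its first-order frame correspondent is \forall x \forall y (x R^2 y \to \exists w (y R^2 w \wedge x R^2 w)).
(F1): fails — w0R²w3 but no w with w3R²w and w0R²w.
(F2): fails — bR²d but no w with dR²w and bR²w.
(F3): satisfies the condition.
(F4): satisfies the condition.
(F5): fails — w0R²w3 but no w with w3R²w and w0R²w.
Valid on: (F3), (F4).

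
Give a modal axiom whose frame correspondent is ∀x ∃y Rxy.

A defining formula is □p → ◇p (the D axiom).
Suppose □p→◇p is valid. At any x set V(p)=W. Then □p at x, so ◇p at x, so x has a successor.

□p → ◇p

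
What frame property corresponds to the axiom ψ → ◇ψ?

reflexivity: ∀x Rxx

Replacing ψ by ¬ψ and contraposing gives the equivalent schema □ψ → ψ.
Suppose □ψ→ψ is valid. At any x set V(ψ)={w : Rxw}. Then □ψ holds at x, so ψ holds at x, i.e. Rxx.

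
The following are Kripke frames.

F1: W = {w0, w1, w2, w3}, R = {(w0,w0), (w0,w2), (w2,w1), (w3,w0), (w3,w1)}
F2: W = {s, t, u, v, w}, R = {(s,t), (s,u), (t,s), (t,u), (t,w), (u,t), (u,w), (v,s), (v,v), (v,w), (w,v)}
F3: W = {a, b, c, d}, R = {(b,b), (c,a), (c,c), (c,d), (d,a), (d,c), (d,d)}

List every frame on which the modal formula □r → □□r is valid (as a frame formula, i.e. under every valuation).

F3

This is the axiom for transitivity; its first-order frame correspondent is ∀x ∀y ∀z (Rxy ∧ Ryz → Rxz).
F1: fails — Rw3w0 and Rw0w2 but not Rw3w2.
F2: fails — Ruw and Rwv but not Ruv.
F3: holds.
Valid on: F3.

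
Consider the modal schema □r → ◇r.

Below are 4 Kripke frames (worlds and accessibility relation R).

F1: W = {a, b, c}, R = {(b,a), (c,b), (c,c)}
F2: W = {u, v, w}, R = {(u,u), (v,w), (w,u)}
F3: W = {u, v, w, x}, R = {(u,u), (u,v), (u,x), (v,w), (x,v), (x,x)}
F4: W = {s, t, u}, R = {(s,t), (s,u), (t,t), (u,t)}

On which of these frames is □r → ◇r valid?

The schema corresponds to seriality: ∀x ∃y Rxy.
F1: fails — world a has no successor.
F2: ✓.
F3: fails — world w has no successor.
F4: ✓.

F2, F4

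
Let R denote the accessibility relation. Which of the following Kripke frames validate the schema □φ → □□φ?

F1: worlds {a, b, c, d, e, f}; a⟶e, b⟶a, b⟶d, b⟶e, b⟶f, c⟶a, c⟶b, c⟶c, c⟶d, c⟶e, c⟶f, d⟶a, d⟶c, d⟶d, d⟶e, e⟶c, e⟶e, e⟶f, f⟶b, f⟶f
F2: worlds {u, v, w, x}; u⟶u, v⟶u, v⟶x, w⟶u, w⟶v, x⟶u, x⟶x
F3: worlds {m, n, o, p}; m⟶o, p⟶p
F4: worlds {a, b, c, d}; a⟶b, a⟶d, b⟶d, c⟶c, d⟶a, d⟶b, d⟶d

F3

Frame correspondent (Sahlqvist): ∀x ∀y ∀z (Rxy ∧ Ryz → Rxz) — i.e. transitivity.
F1: fails — Rae and Rec but not Rac.
F2: fails — Rwv and Rvx but not Rwx.
F3: ✓.
F4: fails — Rad and Rda but not Raa.
Valid on: F3.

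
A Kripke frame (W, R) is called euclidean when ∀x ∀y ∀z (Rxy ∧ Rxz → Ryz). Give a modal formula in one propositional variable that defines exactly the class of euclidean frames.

◇ψ → □◇ψ

The condition is the Euclidean property. The 5 schema ◇ψ → □◇ψ defines it.
Suppose ◇ψ→□◇ψ is valid. Take Rxy, Rxz and set V(ψ)={y}. Then ◇ψ at x, so □◇ψ at x, so ◇ψ at z, so some w with Rzw has ψ; w=y, i.e. Rzy. By symmetry of the argument, Ryz.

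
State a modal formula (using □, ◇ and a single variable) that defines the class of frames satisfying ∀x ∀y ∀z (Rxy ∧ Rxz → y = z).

◇r → □r

A defining formula is ◇r → □r (the CD axiom).
Suppose ◇r→□r is valid. Take Rxy, Rxz and set V(r)={y}. Then ◇r at x, so □r at x, so r at z, i.e. z=y.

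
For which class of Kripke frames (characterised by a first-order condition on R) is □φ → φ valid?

Suppose □φ→φ is valid. At any x set V(φ)={w : Rxw}. Then □φ holds at x, so φ holds at x, i.e. Rxx.

reflexivity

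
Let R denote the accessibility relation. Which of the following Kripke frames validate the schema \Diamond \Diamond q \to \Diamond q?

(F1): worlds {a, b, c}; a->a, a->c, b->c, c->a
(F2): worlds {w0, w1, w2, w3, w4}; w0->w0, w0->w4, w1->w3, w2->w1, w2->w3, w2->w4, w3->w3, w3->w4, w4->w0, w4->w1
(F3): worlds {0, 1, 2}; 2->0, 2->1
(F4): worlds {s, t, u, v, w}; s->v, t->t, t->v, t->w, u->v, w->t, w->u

(F3)

This is the axiom for a generalized confluence (Geach) condition; its first-order frame correspondent is \forall x \forall y (x R^2 y \to \exists w (y = w \wedge xRw)).
(F1): fails — bR²a but no w with a=w and bRw.
(F2): fails — w0R²w1 but no w with w1=w and w0Rw.
(F3): satisfies the condition.
(F4): fails — tR²u but no w* with u=w* and tRw*.
Valid on: (F3).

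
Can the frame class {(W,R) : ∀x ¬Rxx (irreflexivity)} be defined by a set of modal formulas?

Not definable by any modal formula

If a class were modally definable it would be closed under surjective bounded morphisms (Goldblatt–Thomason).
The 2-cycle (worlds w0,w1 with w0→w1→w0) is irreflexive, and the map sending every world to a single reflexive point • is a surjective bounded morphism (forth: every edge maps to (•,•); back: every world has a successor). So any modal formula valid on the 2-cycle is also valid on the reflexive point, which is not irreflexive.
So no modal formula (or set of formulas) defines exactly the irreflexive frames.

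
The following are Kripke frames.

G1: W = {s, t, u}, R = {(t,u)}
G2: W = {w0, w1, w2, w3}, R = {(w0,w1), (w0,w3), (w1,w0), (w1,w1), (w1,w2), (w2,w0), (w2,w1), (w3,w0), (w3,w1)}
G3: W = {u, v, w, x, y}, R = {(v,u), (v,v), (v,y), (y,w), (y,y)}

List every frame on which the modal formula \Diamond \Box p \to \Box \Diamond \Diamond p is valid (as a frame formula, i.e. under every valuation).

The schema corresponds to a generalized confluence (Geach) condition: \forall x \forall y \forall z ((xRy \wedge xRz) \to \exists w (yRw \wedge z R^2 w)).
G1: fails — tRu, tRu but no w with uRw and uR²w.
G2: satisfies the condition.
G3: fails — vRu, vRu but no t with uRt and uR²t.
Valid on: G2.

G2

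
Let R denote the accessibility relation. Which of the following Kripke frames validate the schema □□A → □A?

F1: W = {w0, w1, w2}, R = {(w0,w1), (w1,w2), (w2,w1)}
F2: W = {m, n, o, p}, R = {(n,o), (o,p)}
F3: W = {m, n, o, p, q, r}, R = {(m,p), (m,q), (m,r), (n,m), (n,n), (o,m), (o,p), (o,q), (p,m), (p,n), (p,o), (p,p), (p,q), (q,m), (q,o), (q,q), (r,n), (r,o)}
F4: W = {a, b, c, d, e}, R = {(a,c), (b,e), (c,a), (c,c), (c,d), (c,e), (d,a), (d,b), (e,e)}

This is the axiom for density; its first-order frame correspondent is ∀x ∀y (Rxy → ∃z (Rxz ∧ Rzy)).
F1: fails — Rw1w2 but no z with Rw1z and Rzw2.
F2: fails — Rno but no z with Rnz and Rzo.
F3: fails — Rmr but no z with Rmz and Rzr.
F4: fails — Rdb but no z with Rdz and Rzb.
Valid on no frame.

none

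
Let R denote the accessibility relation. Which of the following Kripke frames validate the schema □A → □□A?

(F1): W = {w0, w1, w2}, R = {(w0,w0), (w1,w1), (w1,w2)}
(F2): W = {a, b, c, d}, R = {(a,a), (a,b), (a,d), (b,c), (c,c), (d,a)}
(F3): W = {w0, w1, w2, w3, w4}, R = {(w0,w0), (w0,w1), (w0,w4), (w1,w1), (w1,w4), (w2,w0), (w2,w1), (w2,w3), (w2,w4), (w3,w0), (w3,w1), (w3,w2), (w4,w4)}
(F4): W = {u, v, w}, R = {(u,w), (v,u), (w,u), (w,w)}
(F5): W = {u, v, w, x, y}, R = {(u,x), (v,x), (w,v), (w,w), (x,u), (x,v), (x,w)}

Frame correspondent (Sahlqvist): ∀x ∀y ∀z (Rxy ∧ Ryz → Rxz) — i.e. transitivity.
(F1): holds.
(F2): fails — Rab and Rbc but not Rac.
(F3): fails — Rw3w1 and Rw1w4 but not Rw3w4.
(F4): fails — Rvu and Ruw but not Rvw.
(F5): fails — Rvx and Rxw but not Rvw.
Valid on: (F1).

(F1)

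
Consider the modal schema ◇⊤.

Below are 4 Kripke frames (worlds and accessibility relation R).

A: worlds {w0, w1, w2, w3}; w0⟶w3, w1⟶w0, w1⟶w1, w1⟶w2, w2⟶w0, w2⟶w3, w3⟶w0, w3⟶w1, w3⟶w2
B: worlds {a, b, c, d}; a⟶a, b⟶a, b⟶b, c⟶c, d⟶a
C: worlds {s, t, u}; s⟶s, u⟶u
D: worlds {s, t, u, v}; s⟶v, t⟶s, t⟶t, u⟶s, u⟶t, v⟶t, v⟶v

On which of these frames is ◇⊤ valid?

Frame correspondent (Sahlqvist): ∀x ∃y Rxy — i.e. seriality.
A: holds.
B: holds.
C: fails — world t has no successor.
D: holds.
Valid on: A, B, D.

A, B, D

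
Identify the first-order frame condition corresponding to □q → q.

This is the T axiom.
Its frame correspondent is reflexivity — ∀x Rxx.

reflexivity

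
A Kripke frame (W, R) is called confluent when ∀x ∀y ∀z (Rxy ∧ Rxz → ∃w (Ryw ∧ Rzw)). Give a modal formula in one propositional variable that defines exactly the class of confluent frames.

A defining formula is ◇□s → □◇s (the .2 axiom).
Suppose ◇□s→□◇s is valid. Take Rxy, Rxz and set V(s)={w : Ryw}. Then □s at y so ◇□s at x, so □◇s at x, so ◇s at z, giving w with Rzw and Ryw.

◇□s → □◇s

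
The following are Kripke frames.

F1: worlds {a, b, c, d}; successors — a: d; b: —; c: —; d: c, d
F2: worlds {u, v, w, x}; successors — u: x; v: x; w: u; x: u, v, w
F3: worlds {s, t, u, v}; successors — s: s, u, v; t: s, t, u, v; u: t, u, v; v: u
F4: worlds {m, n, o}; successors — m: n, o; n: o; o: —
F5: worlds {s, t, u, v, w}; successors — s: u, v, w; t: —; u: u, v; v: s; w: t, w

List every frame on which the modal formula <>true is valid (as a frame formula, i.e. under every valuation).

F2, F3

Frame correspondent (Sahlqvist): forall x exists y Rxy — i.e. seriality.
F1: fails — world b has no successor.
F2: holds.
F3: holds.
F4: fails — world o has no successor.
F5: fails — world t has no successor.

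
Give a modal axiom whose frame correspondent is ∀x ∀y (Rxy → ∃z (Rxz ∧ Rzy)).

A defining formula is □□p → □p (the C4 axiom).
Suppose □□p→□p is valid. Take Rxy and set V(p)={w : xR²w}. Then □□p at x, so □p at x, so p at y, i.e. ∃z(Rxz∧Rzy).

□□p → □p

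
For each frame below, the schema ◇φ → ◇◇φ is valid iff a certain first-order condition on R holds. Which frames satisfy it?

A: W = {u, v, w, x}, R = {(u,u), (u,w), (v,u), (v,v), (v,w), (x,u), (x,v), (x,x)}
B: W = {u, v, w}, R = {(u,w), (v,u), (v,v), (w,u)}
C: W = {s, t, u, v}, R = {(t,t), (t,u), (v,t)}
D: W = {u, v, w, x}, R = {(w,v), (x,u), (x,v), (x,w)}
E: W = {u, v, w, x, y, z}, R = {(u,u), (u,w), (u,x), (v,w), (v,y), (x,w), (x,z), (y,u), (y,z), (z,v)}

A, C

This is the axiom for a generalized confluence (Geach) condition; its first-order frame correspondent is ∀x ∀y (xRy → ∃w (y = w ∧ xR²w)).
A: ✓.
B: fails — uRw but no t with w=t and uR²t.
C: ✓.
D: fails — wRv but no t with v=t and wR²t.
E: fails — vRw but no t with w=t and vR²t.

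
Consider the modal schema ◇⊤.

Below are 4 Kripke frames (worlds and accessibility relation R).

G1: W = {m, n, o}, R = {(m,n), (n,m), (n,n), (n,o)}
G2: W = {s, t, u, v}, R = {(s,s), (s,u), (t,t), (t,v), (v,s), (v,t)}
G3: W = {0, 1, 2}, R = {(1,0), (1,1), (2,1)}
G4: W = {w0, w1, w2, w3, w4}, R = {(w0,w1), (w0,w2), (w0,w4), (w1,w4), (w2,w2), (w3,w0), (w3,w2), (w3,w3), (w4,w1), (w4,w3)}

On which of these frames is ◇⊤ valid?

Frame correspondent (Sahlqvist): ∀x ∃y Rxy — i.e. seriality.
G1: fails — world o has no successor.
G2: fails — world u has no successor.
G3: fails — world 0 has no successor.
G4: holds.

G4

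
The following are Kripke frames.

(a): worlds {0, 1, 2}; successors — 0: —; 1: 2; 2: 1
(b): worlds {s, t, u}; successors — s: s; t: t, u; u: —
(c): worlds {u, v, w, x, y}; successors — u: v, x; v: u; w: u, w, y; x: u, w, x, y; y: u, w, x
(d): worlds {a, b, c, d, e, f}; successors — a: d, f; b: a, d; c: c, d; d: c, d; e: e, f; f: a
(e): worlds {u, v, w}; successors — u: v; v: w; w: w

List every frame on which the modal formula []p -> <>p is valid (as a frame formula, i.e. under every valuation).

The schema corresponds to seriality: forall x exists y Rxy.
(a): fails — world 0 has no successor.
(b): fails — world u has no successor.
(c): ✓.
(d): ✓.
(e): ✓.

(c), (d), (e)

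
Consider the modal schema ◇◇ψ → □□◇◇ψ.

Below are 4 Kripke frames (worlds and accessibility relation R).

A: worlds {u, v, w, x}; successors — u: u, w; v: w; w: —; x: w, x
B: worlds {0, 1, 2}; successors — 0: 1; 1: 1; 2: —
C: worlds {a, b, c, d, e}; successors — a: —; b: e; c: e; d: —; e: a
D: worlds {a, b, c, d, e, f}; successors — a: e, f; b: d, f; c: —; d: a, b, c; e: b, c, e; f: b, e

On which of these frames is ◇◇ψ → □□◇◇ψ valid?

The schema corresponds to a generalized confluence (Geach) condition: ∀x ∀y ∀z ((xR²y ∧ xR²z) → ∃w (y = w ∧ zR²w)).
A: fails — uR²u, uR²w but no t with u=t and wR²t.
B: satisfies the condition.
C: fails — bR²a, bR²a but no w with a=w and aR²w.
D: fails — aR²b, aR²c but no w with b=w and cR²w.

B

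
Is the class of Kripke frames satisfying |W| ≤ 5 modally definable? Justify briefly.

Any modally definable frame class is closed under disjoint unions.
Any modal formula valid on each of 6 disjoint one-world frames is valid on their disjoint union (validity is preserved under disjoint unions). Each one-world frame has |W|=1≤5, but the union has |W|=6.
Hence having at most 5 worlds is not modally definable.

No — not modally definable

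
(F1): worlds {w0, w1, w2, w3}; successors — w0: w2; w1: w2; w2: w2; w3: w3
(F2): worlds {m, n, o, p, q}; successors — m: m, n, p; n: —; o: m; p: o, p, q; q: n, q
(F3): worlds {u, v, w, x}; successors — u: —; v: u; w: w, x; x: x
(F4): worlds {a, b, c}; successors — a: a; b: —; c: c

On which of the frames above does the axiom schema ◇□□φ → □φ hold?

This is the axiom for a generalized confluence (Geach) condition; its first-order frame correspondent is ∀x ∀y ∀z ((xRy ∧ xRz) → ∃w (yR²w ∧ z = w)).
(F1): holds.
(F2): fails — mRn, mRm but no w with nR²w and m=w.
(F3): fails — vRu, vRu but no t with uR²t and u=t.
(F4): holds.

(F1), (F4)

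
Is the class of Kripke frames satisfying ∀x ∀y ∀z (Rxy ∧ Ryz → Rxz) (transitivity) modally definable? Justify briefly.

The condition is transitivity. A defining modal formula is □r → □□r.
Suppose □r→□□r is valid. Take Rxy, Ryz and set V(r)={w : Rxw}. Then □r at x, so □□r at x, so □r at y, so r at z, i.e. Rxz.

Definable; □r → □□r defines it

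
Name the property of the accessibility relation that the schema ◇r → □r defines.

Suppose ◇r→□r is valid. Take Rxy, Rxz and set V(r)={y}. Then ◇r at x, so □r at x, so r at z, i.e. z=y.
The converse is a direct semantic check.
Frame condition: ∀x ∀y ∀z (Rxy ∧ Rxz → y = z).

Partial functionality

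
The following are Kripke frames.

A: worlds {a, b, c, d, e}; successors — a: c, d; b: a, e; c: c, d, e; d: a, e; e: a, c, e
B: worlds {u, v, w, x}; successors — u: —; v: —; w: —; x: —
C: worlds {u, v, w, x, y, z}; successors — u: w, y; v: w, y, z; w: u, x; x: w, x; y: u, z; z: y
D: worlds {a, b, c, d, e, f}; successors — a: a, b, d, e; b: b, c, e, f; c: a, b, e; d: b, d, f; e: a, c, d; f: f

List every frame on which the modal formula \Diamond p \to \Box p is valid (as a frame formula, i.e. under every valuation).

The schema corresponds to partial functionality: \forall x \forall y \forall z (Rxy \wedge Rxz \to y = z).
A: fails — a sees both c and d.
B: ✓.
C: fails — u sees both w and y.
D: fails — a sees both a and b.

B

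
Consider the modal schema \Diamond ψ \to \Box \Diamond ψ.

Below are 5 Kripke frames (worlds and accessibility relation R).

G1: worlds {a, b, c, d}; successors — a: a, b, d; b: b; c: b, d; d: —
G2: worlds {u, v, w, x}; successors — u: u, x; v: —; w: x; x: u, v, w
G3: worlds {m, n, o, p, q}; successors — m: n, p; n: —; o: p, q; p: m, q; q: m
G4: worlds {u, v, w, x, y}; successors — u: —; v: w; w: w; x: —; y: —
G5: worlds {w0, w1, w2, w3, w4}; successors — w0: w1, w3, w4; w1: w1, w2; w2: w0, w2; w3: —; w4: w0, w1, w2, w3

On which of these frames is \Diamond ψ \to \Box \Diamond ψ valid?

The schema corresponds to the Euclidean property: \forall x \forall y \forall z (Rxy \wedge Rxz \to Ryz).
G1: fails — Rab and Raa but not Rba.
G2: fails — Rux and Rux but not Rxx.
G3: fails — Rmn and Rmn but not Rnn.
G4: holds.
G5: fails — Rw0w4 and Rw0w4 but not Rw4w4.

G4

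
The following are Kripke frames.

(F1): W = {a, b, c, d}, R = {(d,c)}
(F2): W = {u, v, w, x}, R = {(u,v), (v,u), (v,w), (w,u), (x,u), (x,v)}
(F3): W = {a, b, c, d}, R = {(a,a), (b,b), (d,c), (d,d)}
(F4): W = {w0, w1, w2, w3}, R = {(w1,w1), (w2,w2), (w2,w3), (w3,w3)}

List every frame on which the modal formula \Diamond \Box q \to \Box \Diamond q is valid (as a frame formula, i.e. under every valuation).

This is the axiom for convergence; its first-order frame correspondent is \forall x \forall y \forall z (Rxy \wedge Rxz \to \exists w (Ryw \wedge Rzw)).
(F1): fails — Rdc and Rdc but c and c have no common successor.
(F2): fails — Rvw and Rvu but w and u have no common successor.
(F3): fails — Rdd and Rdc but d and c have no common successor.
(F4): ✓.

(F4)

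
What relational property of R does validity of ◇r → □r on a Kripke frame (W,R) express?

This is the CD axiom.
It corresponds to partial functionality: ∀x ∀y ∀z (Rxy ∧ Rxz → y = z).

partial functionality: ∀x ∀y ∀z (Rxy ∧ Rxz → y = z)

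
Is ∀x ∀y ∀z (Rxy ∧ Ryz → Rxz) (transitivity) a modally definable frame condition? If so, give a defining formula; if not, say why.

The condition is transitivity. A defining modal formula is □q → □□q.
Suppose □q→□□q is valid. Take Rxy, Ryz and set V(q)={w : Rxw}. Then □q at x, so □□q at x, so □q at y, so q at z, i.e. Rxz.

Definable; □q → □□q defines it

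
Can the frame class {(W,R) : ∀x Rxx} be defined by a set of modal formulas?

Yes, by □r → r

The condition is reflexivity. A defining modal formula is □r → r.
Suppose □r→r is valid. At any x set V(r)={w : Rxw}. Then □r holds at x, so r holds at x, i.e. Rxx.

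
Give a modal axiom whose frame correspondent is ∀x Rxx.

□q → q

The condition is reflexivity. The T schema □q → q defines it.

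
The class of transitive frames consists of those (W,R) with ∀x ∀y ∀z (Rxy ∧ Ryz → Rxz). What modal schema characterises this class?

The condition is transitivity. The 4 schema □p → □□p defines it.
Suppose □p→□□p is valid. Take Rxy, Ryz and set V(p)={w : Rxw}. Then □p at x, so □□p at x, so □p at y, so p at z, i.e. Rxz.

□p → □□p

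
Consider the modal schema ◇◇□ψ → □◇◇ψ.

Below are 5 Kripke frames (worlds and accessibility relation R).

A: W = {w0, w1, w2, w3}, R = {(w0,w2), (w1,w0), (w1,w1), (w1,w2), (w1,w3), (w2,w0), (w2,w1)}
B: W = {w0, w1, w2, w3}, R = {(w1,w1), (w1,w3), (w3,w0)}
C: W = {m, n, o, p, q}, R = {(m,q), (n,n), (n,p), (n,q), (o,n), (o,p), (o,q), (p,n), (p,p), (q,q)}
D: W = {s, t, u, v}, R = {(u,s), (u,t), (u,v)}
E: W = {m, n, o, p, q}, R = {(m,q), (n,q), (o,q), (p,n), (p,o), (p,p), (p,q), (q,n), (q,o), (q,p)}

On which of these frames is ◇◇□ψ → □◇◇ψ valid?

D

This is the axiom for a generalized confluence (Geach) condition; its first-order frame correspondent is ∀x ∀y ∀z ((xR²y ∧ xRz) → ∃w (yRw ∧ zR²w)).
A: fails — w1R²w0, w1Rw0 but no w with w0Rw and w0R²w.
B: fails — w1R²w0, w1Rw1 but no w with w0Rw and w1R²w.
C: fails — nR²p, nRq but no w with pRw and qR²w.
D: holds.
E: fails — pR²n, pRn but no w with nRw and nR²w.
Valid on: D.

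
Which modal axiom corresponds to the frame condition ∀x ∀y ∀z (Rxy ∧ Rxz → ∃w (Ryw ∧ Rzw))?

◇□q → □◇q

This is convergence; the standard corresponding axiom is .2: ◇□q → □◇q.
Suppose ◇□q→□◇q is valid. Take Rxy, Rxz and set V(q)={w : Ryw}. Then □q at y so ◇□q at x, so □◇q at x, so ◇q at z, giving w with Rzw and Ryw.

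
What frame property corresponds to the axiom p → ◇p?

This schema is equivalent to the T axiom □p → p.
Its frame correspondent is reflexivity — ∀x Rxx.

reflexivity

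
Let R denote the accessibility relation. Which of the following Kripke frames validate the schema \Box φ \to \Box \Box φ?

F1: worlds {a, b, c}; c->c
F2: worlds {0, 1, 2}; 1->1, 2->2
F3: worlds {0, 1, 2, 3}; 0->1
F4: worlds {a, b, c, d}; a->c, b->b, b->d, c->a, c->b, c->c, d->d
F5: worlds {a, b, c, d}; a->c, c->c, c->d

The schema corresponds to transitivity: \forall x \forall y \forall z (Rxy \wedge Ryz \to Rxz).
F1: condition met.
F2: condition met.
F3: condition met.
F4: fails — Rcb and Rbd but not Rcd.
F5: fails — Rac and Rcd but not Rad.

F1, F2, F3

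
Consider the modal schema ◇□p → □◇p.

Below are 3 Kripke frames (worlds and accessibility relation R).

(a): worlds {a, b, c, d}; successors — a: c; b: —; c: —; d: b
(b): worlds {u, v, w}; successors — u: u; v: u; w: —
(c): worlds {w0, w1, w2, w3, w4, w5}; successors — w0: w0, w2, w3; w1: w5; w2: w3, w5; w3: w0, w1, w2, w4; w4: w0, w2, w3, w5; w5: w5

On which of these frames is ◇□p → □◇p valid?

(b)

Frame correspondent (Sahlqvist): ∀x ∀y ∀z (Rxy ∧ Rxz → ∃w (Ryw ∧ Rzw)) — i.e. convergence.
(a): fails — Rac and Rac but c and c have no common successor.
(b): satisfies the condition.
(c): fails — Rw0w2 and Rw0w3 but w2 and w3 have no common successor.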